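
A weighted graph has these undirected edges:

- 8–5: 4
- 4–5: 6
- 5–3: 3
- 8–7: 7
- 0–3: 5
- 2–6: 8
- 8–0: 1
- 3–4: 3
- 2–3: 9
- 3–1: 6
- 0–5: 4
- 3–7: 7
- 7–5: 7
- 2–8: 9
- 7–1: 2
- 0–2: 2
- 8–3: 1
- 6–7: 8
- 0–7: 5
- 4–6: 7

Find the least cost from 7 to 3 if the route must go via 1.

8

Shortest 7→1: 7 → 1 = 2
Best 1 to 3: 1 → 3 costing 6
Total via 1: 2 + 6 = 8.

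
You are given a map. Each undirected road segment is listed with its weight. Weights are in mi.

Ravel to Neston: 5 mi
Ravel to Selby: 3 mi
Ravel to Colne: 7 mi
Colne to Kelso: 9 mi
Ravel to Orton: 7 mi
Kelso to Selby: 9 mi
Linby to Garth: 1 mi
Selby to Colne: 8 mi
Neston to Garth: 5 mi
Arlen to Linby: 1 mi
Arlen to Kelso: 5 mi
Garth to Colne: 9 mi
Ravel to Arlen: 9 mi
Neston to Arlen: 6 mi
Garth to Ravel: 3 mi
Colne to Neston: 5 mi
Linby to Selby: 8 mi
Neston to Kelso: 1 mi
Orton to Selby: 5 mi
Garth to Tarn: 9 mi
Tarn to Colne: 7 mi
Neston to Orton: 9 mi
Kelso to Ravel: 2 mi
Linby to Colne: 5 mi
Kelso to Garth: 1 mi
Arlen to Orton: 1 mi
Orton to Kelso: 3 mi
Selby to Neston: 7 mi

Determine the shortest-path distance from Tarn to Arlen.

11 mi

Candidate routes:
Tarn → Garth → Linby → Arlen: 9+1+1 = 11
Tarn → Colne → Linby → Arlen: 7+5+1 = 13
Tarn → Garth → Kelso → Arlen: 9+1+5 = 15
Tarn → Garth → Kelso → Orton → Arlen: 9+1+3+1 = 14
Cheapest is Tarn → Garth → Linby → Arlen at 11 mi.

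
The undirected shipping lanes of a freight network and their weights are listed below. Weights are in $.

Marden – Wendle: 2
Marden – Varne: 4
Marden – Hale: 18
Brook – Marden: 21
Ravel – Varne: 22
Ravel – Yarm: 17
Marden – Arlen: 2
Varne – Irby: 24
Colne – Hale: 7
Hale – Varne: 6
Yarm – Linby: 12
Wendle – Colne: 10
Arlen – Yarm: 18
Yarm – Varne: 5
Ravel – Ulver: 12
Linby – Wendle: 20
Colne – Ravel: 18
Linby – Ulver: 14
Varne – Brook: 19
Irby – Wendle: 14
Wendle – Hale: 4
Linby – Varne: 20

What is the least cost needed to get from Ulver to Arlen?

$37

Compare a few routes:
Ulver–Linby–Yarm–Varne–Marden–Arlen: 14+12+5+4+2 = 37
Ulver–Linby–Wendle–Marden–Arlen: 14+20+2+2 = 38
Cheapest is Ulver–Linby–Yarm–Varne–Marden–Arlen at $37.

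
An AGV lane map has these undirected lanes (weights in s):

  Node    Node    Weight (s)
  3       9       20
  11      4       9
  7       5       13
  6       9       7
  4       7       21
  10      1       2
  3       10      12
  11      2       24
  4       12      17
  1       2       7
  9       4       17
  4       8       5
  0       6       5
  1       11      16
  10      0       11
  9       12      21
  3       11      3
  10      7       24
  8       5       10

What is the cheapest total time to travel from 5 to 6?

39 s

Settle nodes by increasing distance from 5:
5: 0
8: 10  (via 5)
7: 13  (via 5)
4: 15  (via 8)
11: 24  (via 4)
3: 27  (via 11)
9: 32  (via 4)
12: 32  (via 4)
10: 37  (via 7)
1: 39  (via 10)
6: 39  (via 9)
Shortest route: 5–8–4–9–6 = 39 s.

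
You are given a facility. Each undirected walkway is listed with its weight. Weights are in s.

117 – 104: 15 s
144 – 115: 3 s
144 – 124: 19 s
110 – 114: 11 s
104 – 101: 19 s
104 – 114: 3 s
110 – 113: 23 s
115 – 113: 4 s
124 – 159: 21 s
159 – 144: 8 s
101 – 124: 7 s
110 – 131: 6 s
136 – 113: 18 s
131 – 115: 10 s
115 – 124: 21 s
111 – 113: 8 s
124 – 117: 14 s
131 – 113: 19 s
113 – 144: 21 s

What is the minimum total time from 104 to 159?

Settle nodes by increasing distance from 104:
104: 0
114: 3  (via 104)
110: 14  (via 114)
117: 15  (via 104)
101: 19  (via 104)
131: 20  (via 110)
124: 26  (via 101)
115: 30  (via 131)
144: 33  (via 115)
113: 34  (via 115)
159: 41  (via 144)
Shortest route: 104–114–110–131–115–144–159 = 41 s.

41 s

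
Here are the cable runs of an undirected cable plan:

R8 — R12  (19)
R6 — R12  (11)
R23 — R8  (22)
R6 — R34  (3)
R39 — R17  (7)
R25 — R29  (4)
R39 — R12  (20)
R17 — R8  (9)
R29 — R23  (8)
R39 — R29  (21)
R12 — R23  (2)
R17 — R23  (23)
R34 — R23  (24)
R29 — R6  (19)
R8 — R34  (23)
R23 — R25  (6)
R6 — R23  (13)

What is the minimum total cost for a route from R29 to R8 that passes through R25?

Shortest R29→R25: R29 → R25 = 4
Shortest R25→R8: R25 → R23 → R12 → R8 = 27
Total via R25: 4 + 27 = 31.

31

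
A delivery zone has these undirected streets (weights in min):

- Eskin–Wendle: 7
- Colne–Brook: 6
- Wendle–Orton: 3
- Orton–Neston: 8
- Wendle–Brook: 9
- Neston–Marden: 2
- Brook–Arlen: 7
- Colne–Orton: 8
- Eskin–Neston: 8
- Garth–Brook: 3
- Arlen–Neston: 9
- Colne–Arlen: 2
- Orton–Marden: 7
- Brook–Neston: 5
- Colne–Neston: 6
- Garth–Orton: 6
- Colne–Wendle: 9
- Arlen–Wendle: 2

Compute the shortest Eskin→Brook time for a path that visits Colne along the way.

Best Eskin to Colne: Eskin → Wendle → Arlen → Colne costing 11
Shortest Colne→Brook: Colne → Brook = 6
Total via Colne: 11 + 6 = 17 min.

17 min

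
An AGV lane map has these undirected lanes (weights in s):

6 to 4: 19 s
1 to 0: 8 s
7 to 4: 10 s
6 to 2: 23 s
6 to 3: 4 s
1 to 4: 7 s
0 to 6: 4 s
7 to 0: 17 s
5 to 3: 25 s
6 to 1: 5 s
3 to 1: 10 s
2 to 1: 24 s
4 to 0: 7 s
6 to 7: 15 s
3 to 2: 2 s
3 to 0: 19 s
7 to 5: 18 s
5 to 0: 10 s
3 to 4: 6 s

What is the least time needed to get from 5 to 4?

Running Dijkstra from 5:
5: 0
0: 10  (via 5)
6: 14  (via 0)
4: 17  (via 0)
Shortest route: 5–0–4 = 17 s.

17 s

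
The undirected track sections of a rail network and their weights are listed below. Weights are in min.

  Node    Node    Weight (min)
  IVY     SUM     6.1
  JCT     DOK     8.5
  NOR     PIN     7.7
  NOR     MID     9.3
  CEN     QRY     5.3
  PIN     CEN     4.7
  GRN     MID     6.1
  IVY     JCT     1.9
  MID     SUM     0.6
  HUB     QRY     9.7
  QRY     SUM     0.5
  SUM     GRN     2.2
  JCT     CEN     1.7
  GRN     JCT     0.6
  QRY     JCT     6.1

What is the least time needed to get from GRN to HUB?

Candidate routes:
GRN–SUM–QRY–HUB: 2.2+0.5+9.7 = 12.4
GRN–MID–SUM–QRY–HUB: 6.1+0.6+0.5+9.7 = 16.9
GRN–JCT–QRY–HUB: 0.6+6.1+9.7 = 16.4
The minimum is 12.4 min via GRN–SUM–QRY–HUB.

12.4 min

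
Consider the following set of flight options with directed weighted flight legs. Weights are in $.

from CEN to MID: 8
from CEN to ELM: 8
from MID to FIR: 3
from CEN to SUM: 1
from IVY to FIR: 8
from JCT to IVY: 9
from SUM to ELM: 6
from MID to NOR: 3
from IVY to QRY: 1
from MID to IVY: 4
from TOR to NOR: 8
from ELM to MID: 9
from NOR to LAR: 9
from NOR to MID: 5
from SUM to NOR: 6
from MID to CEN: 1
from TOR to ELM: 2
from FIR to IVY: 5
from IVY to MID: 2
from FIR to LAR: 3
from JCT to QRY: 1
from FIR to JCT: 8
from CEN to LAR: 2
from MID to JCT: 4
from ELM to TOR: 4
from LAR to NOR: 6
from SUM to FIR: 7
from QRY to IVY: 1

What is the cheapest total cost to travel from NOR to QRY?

$10

Candidate routes:
NOR - MID - FIR - IVY - QRY: 5+3+5+1 = 14
NOR - MID - IVY - QRY: 5+4+1 = 10
Cheapest is NOR - MID - IVY - QRY at $10.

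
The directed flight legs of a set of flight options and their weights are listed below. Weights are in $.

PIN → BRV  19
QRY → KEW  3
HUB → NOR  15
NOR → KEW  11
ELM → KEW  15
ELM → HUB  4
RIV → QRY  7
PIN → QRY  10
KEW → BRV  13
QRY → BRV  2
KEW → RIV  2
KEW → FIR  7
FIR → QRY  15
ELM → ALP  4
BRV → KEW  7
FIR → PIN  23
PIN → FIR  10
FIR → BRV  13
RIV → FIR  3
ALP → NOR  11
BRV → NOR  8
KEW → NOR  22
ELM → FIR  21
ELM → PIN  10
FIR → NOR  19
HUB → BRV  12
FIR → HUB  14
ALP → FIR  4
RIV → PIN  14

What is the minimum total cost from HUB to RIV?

Candidate routes:
HUB - BRV - NOR - KEW - RIV: 12+8+11+2 = 33
HUB - BRV - KEW - RIV: 12+7+2 = 21
HUB - NOR - KEW - RIV: 15+11+2 = 28
The minimum is $21 via HUB - BRV - KEW - RIV.

$21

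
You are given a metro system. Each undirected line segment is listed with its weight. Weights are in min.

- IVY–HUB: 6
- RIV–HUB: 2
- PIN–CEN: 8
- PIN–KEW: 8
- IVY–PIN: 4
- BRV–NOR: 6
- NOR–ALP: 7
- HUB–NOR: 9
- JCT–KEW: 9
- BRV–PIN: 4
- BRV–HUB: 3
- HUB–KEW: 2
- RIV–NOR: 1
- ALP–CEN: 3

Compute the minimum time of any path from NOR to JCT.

Candidate routes:
NOR - RIV - HUB - KEW - JCT: 1+2+2+9 = 14
NOR - BRV - HUB - KEW - JCT: 6+3+2+9 = 20
NOR - HUB - KEW - JCT: 9+2+9 = 20
Cheapest is NOR - RIV - HUB - KEW - JCT at 14 min.

14 min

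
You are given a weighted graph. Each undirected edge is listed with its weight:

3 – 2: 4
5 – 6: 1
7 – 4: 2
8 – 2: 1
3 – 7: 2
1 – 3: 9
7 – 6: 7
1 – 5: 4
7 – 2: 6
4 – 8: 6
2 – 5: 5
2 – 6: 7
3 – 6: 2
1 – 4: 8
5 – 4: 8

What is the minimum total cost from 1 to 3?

Compare a few routes:
1 - 5 - 2 - 3: 4+5+4 = 13
1 - 4 - 7 - 3: 8+2+2 = 12
1 - 3: 9 = 9
1 - 5 - 6 - 3: 4+1+2 = 7
The minimum is 7 via 1 - 5 - 6 - 3.

7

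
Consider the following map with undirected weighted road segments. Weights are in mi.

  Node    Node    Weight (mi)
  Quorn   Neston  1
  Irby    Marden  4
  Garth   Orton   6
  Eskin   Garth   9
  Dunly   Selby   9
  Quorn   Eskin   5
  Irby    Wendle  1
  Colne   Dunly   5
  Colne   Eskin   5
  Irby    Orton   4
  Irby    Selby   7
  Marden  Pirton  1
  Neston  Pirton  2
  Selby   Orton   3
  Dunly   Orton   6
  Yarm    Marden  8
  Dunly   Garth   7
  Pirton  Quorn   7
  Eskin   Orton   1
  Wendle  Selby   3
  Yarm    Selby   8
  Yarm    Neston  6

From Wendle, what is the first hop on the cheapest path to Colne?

Irby

Enumerating some paths:
Wendle - Irby - Orton - Dunly - Colne: 1+4+6+5 = 16
Wendle - Selby - Orton - Eskin - Colne: 3+3+1+5 = 12
Wendle - Irby - Orton - Eskin - Colne: 1+4+1+5 = 11
The minimum is 11 mi via Wendle - Irby - Orton - Eskin - Colne.
So from Wendle the first move is to Irby.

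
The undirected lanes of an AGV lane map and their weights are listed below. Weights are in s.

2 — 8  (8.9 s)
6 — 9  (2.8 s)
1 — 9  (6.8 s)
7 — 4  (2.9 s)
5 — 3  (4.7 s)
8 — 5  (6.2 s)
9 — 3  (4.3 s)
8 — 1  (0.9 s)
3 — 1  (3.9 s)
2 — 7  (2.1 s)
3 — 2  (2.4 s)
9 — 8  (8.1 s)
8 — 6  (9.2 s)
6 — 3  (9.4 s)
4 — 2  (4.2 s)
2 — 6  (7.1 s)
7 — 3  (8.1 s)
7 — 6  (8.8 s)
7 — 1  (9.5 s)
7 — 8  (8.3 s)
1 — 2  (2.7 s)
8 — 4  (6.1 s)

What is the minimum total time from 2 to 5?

Candidate routes:
2–1–8–5: 2.7+0.9+6.2 = 9.8
2–3–5: 2.4+4.7 = 7.1
Cheapest is 2–3–5 at 7.1 s.

7.1 s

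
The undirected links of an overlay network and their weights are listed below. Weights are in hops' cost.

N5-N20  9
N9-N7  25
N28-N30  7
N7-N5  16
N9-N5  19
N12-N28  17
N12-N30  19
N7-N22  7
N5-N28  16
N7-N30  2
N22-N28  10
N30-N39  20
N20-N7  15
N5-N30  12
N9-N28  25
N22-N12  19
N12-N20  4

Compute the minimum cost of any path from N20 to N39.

Candidate routes:
N20–N7–N30–N39: 15+2+20 = 37
N20–N5–N30–N39: 9+12+20 = 41
N20–N5–N7–N30–N39: 9+16+2+20 = 47
N20–N12–N30–N39: 4+19+20 = 43
Cheapest is N20–N7–N30–N39 at 37 hops' cost.

37 hops' cost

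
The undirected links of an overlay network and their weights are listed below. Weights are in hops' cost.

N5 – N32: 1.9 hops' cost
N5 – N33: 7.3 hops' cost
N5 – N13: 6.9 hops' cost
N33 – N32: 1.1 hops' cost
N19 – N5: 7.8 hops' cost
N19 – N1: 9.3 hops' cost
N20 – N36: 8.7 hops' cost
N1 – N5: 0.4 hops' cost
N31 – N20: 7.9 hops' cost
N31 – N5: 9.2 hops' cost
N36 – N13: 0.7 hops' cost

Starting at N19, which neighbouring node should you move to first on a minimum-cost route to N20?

Candidate routes:
N19–N5–N31–N20: 7.8+9.2+7.9 = 24.9
N19–N1–N5–N13–N36–N20: 9.3+0.4+6.9+0.7+8.7 = 26
N19–N5–N13–N36–N20: 7.8+6.9+0.7+8.7 = 24.1
The minimum is 24.1 hops' cost via N19–N5–N13–N36–N20.
So from N19 the first move is to N5.

N5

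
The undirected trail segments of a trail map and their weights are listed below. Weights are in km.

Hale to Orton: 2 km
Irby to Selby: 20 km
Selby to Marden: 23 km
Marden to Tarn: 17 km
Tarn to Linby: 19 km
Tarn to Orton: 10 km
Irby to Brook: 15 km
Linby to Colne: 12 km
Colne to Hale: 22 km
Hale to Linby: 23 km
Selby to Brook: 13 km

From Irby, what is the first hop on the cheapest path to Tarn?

Selby

Enumerating some paths:
Irby → Brook → Selby → Marden → Tarn: 15+13+23+17 = 68
Irby → Selby → Marden → Tarn: 20+23+17 = 60
The minimum is 60 km via Irby → Selby → Marden → Tarn.
So from Irby the first move is to Selby.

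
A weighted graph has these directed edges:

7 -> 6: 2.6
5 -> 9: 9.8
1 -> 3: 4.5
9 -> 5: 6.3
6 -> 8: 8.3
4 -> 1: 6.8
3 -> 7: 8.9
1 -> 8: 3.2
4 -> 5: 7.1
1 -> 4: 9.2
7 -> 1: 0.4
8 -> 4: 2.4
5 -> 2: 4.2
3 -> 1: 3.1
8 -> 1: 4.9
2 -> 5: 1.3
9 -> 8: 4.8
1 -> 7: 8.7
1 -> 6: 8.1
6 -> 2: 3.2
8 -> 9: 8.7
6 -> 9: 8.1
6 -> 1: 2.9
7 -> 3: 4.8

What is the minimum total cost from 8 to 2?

13.7

Shortest distances from 8:
8: 0
4: 2.4  (via 8)
1: 4.9  (via 8)
9: 8.7  (via 8)
3: 9.4  (via 1)
5: 9.5  (via 4)
6: 13  (via 1)
7: 13.6  (via 1)
2: 13.7  (via 5)
Shortest route: 8 → 4 → 5 → 2 = 13.7.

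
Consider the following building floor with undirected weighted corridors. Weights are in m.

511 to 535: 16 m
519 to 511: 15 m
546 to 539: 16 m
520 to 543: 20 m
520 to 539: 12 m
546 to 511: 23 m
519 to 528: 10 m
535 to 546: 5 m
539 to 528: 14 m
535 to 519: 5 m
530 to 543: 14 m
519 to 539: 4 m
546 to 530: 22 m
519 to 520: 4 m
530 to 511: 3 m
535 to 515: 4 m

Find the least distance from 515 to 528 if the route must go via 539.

27 m

Shortest 515→539: 515 → 535 → 519 → 539 = 13
Best 539 to 528: 539 → 528 costing 14
Total via 539: 13 + 14 = 27 m.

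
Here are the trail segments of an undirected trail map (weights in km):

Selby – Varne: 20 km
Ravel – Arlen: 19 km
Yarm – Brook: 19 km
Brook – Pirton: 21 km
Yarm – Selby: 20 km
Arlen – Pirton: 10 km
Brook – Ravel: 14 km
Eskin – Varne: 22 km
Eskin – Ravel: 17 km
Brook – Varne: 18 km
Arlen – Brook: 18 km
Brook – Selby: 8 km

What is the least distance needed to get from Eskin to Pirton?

46 km

Settle nodes by increasing distance from Eskin:
Eskin: 0
Ravel: 17  (via Eskin)
Varne: 22  (via Eskin)
Brook: 31  (via Ravel)
Arlen: 36  (via Ravel)
Selby: 39  (via Brook)
Pirton: 46  (via Arlen)
Shortest route: Eskin → Ravel → Arlen → Pirton = 46 km.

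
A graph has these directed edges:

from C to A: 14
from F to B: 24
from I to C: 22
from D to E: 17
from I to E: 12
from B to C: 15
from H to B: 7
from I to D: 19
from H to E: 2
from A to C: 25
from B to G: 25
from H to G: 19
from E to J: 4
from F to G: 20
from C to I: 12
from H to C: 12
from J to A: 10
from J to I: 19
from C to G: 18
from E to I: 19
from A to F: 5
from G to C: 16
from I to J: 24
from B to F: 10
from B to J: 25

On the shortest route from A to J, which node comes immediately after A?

C

Compare a few routes:
A–F–B–J: 5+24+25 = 54
A–C–I–E–J: 25+12+12+4 = 53
A–C–I–J: 25+12+24 = 61
A–F–G–C–I–E–J: 5+20+16+12+12+4 = 69
The minimum is 53 via A–C–I–E–J.
So from A the first move is to C.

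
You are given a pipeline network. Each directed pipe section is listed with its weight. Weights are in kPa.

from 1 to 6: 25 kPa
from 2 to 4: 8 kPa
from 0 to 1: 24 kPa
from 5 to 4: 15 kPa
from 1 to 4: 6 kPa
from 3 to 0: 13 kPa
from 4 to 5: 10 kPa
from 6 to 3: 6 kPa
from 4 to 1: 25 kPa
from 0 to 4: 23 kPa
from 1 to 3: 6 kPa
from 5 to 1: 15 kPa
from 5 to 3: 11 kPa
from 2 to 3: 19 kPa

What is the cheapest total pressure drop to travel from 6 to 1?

Running Dijkstra from 6:
6: 0
3: 6  (via 6)
0: 19  (via 3)
4: 42  (via 0)
1: 43  (via 0)
Shortest route: 6–3–0–1 = 43 kPa.

43 kPa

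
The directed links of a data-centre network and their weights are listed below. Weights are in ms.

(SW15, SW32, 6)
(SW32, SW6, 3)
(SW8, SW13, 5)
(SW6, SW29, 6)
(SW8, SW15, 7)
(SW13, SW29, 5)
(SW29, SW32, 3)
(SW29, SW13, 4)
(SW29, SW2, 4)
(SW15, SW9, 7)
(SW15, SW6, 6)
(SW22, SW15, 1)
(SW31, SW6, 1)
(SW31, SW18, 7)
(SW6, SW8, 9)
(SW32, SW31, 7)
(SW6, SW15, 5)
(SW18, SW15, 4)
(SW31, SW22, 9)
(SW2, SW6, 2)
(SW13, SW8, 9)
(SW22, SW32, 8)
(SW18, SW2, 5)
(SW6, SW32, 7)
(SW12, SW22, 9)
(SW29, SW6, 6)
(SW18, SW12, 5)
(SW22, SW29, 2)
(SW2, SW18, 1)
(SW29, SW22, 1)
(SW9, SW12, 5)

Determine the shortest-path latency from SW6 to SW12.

16 ms

Compare a few routes:
SW6–SW29–SW2–SW18–SW12: 6+4+1+5 = 16
SW6–SW15–SW9–SW12: 5+7+5 = 17
SW6–SW29–SW22–SW15–SW9–SW12: 6+1+1+7+5 = 20
SW6–SW32–SW31–SW18–SW12: 7+7+7+5 = 26
The minimum is 16 ms via SW6–SW29–SW2–SW18–SW12.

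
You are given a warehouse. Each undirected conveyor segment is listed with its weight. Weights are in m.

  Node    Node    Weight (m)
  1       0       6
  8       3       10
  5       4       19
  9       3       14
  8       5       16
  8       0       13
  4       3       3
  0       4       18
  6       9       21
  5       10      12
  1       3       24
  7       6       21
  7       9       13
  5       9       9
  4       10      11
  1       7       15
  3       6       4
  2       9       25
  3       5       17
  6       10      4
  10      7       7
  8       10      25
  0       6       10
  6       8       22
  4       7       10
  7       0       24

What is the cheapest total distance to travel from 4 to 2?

42 m

Candidate routes:
4–7–9–2: 10+13+25 = 48
4–3–6–9–2: 3+4+21+25 = 53
4–3–9–2: 3+14+25 = 42
The minimum is 42 m via 4–3–9–2.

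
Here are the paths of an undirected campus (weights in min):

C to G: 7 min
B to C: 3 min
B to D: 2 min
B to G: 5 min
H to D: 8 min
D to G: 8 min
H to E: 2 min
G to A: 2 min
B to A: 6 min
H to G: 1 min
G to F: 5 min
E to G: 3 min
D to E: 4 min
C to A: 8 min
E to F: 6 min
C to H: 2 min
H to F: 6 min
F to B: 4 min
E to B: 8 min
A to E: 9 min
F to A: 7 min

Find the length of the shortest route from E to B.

Compare a few routes:
E–D–B: 4+2 = 6
E–H–C–B: 2+2+3 = 7
Cheapest is E–D–B at 6 min.

6 min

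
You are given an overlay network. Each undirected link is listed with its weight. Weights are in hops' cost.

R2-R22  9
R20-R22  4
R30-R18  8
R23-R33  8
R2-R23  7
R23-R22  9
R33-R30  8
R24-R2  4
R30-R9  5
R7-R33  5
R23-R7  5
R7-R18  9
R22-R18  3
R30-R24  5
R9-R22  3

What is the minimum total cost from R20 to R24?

17 hops' cost

Candidate routes:
R20 - R22 - R23 - R2 - R24: 4+9+7+4 = 24
R20 - R22 - R18 - R30 - R24: 4+3+8+5 = 20
R20 - R22 - R18 - R7 - R23 - R2 - R24: 4+3+9+5+7+4 = 32
R20 - R22 - R9 - R30 - R24: 4+3+5+5 = 17
The minimum is 17 hops' cost via R20 - R22 - R9 - R30 - R24.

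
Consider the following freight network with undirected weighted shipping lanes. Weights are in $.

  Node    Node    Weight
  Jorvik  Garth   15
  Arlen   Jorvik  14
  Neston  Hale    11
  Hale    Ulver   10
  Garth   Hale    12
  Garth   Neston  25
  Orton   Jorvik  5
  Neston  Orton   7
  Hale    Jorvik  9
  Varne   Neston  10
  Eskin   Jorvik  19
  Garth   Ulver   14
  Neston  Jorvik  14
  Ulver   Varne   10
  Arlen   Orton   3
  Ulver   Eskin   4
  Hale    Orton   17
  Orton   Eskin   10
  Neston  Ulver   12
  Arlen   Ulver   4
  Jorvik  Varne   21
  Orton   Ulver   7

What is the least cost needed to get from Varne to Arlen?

Running Dijkstra from Varne:
Varne: 0
Ulver: 10  (via Varne)
Neston: 10  (via Varne)
Arlen: 14  (via Ulver)
Shortest route: Varne → Ulver → Arlen = $14.

$14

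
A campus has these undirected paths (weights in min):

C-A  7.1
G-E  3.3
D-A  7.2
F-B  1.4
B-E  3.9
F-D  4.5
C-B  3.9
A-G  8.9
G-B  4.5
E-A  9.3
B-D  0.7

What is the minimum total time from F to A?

9.3 min

Candidate routes:
F–B–D–A: 1.4+0.7+7.2 = 9.3
F–D–A: 4.5+7.2 = 11.7
Cheapest is F–B–D–A at 9.3 min.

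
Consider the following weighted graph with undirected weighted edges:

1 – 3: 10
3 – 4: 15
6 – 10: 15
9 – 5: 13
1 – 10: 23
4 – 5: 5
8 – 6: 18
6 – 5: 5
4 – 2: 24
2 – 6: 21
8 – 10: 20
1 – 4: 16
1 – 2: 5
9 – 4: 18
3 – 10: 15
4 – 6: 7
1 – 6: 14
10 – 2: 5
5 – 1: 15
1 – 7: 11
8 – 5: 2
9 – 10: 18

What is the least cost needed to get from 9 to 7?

Running Dijkstra from 9:
9: 0
5: 13  (via 9)
8: 15  (via 5)
4: 18  (via 9)
6: 18  (via 5)
10: 18  (via 9)
2: 23  (via 10)
1: 28  (via 5)
3: 33  (via 4)
7: 39  (via 1)
Shortest route: 9 → 5 → 1 → 7 = 39.

39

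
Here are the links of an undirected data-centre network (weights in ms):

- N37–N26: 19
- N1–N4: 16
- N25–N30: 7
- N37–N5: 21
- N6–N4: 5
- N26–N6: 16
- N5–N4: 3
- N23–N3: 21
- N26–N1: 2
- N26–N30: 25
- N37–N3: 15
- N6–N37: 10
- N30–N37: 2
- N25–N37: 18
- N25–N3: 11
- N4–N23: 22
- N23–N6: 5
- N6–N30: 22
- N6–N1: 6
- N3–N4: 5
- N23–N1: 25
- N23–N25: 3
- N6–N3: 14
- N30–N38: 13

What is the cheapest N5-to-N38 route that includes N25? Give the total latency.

Best N5 to N25: N5–N4–N6–N23–N25 costing 16
Shortest N25→N38: N25–N30–N38 = 20
Total via N25: 16 + 20 = 36 ms.

36 ms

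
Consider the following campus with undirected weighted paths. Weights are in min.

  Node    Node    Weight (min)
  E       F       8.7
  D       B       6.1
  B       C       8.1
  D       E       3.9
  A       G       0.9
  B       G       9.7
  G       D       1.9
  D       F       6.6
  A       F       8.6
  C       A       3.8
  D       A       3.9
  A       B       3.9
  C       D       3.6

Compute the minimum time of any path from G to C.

Running Dijkstra from G:
G: 0
A: 0.9  (via G)
D: 1.9  (via G)
C: 4.7  (via A)
Shortest route: G–A–C = 4.7 min.

4.7 min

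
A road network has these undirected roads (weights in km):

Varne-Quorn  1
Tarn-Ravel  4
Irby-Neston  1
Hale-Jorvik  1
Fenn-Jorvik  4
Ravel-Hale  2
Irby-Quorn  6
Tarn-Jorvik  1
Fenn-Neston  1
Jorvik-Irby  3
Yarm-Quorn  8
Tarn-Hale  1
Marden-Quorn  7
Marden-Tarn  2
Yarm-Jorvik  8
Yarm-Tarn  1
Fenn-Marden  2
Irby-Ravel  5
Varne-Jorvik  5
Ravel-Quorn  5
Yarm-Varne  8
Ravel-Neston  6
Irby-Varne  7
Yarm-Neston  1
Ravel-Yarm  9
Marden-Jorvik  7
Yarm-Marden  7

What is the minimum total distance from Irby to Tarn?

Settle nodes by increasing distance from Irby:
Irby: 0
Neston: 1  (via Irby)
Fenn: 2  (via Neston)
Yarm: 2  (via Neston)
Jorvik: 3  (via Irby)
Tarn: 3  (via Yarm)
Shortest route: Irby → Neston → Yarm → Tarn = 3 km.

3 km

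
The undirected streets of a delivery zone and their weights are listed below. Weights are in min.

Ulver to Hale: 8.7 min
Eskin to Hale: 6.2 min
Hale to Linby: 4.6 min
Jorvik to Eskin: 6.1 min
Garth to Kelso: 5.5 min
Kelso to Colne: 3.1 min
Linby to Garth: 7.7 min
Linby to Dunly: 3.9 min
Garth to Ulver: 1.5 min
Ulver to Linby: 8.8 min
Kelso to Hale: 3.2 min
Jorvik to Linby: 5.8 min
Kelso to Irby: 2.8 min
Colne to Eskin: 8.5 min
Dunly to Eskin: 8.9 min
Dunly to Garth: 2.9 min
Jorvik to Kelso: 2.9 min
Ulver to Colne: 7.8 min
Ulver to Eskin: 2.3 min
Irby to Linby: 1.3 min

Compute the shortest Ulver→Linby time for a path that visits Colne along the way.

15 min

Shortest Ulver→Colne: Ulver–Colne = 7.8
Shortest Colne→Linby: Colne–Kelso–Irby–Linby = 7.2
Total via Colne: 7.8 + 7.2 = 15 min.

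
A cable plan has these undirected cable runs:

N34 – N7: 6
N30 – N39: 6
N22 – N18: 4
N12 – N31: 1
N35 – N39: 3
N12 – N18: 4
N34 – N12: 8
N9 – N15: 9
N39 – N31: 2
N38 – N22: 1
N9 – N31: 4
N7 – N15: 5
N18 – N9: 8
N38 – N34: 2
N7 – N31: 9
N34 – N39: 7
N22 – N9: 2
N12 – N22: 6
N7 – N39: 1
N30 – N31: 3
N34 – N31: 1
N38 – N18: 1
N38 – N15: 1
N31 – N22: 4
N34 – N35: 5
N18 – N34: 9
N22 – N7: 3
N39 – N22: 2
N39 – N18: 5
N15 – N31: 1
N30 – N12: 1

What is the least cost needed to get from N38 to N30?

4

Running Dijkstra from N38:
N38: 0
N18: 1  (via N38)
N22: 1  (via N38)
N15: 1  (via N38)
N31: 2  (via N15)
N34: 2  (via N38)
N12: 3  (via N31)
N39: 3  (via N22)
N9: 3  (via N22)
N30: 4  (via N12)
Shortest route: N38–N15–N31–N12–N30 = 4.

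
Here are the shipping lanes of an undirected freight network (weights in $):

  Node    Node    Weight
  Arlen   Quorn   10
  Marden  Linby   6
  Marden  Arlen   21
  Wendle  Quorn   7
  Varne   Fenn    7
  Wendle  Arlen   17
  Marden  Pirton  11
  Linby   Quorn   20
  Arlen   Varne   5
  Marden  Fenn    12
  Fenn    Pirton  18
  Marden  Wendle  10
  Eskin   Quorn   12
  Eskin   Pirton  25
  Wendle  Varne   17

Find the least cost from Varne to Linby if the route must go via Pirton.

Shortest Varne→Pirton: Varne → Fenn → Pirton = 25
Shortest Pirton→Linby: Pirton → Marden → Linby = 17
Total via Pirton: 25 + 17 = $42.

$42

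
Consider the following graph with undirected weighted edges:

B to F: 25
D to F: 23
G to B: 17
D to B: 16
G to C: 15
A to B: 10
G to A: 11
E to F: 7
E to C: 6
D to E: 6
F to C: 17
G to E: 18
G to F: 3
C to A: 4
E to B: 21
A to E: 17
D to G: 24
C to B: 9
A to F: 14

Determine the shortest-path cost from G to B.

Running Dijkstra from G:
G: 0
F: 3  (via G)
E: 10  (via F)
A: 11  (via G)
C: 15  (via G)
D: 16  (via E)
B: 17  (via G)
Shortest route: G → B = 17.

17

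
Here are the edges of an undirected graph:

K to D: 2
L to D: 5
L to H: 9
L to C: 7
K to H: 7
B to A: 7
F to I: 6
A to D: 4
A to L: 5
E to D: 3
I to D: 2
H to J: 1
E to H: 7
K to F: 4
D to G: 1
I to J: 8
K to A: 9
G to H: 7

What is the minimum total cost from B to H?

19

Settle nodes by increasing distance from B:
B: 0
A: 7  (via B)
D: 11  (via A)
G: 12  (via D)
L: 12  (via A)
I: 13  (via D)
K: 13  (via D)
E: 14  (via D)
F: 17  (via K)
C: 19  (via L)
H: 19  (via G)
Shortest route: B–A–D–G–H = 19.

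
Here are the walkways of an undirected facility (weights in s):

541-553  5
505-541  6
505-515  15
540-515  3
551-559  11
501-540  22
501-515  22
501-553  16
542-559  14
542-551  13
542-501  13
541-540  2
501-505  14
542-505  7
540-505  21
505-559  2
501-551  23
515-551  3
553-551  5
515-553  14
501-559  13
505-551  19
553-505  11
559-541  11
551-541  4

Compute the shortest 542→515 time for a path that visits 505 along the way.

Shortest 542→505: 542–505 = 7
Shortest 505→515: 505–541–540–515 = 11
Total via 505: 7 + 11 = 18 s.

18 s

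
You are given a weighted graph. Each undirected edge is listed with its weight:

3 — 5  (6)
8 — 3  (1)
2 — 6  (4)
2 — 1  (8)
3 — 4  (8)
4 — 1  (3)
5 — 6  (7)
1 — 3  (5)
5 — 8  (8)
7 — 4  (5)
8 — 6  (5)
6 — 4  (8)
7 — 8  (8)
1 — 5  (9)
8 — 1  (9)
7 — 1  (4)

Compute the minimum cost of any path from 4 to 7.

Candidate routes:
4–1–7: 3+4 = 7
4–7: 5 = 5
Cheapest is 4–7 at 5.

5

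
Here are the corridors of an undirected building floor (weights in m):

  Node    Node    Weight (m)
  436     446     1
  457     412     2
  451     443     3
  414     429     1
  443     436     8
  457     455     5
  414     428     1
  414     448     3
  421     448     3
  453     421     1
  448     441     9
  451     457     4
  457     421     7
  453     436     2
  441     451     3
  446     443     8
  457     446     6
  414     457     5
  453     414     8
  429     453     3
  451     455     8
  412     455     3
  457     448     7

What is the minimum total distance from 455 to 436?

Enumerating some paths:
455 → 457 → 421 → 453 → 436: 5+7+1+2 = 15
455 → 457 → 446 → 436: 5+6+1 = 12
The minimum is 12 m via 455 → 457 → 446 → 436.

12 m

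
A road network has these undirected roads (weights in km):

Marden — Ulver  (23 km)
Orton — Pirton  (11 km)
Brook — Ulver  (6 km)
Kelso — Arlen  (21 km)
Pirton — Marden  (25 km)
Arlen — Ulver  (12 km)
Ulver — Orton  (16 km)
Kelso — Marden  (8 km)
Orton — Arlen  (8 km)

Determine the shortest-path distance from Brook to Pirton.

Compare a few routes:
Brook–Ulver–Arlen–Orton–Pirton: 6+12+8+11 = 37
Brook–Ulver–Marden–Pirton: 6+23+25 = 54
Brook–Ulver–Orton–Pirton: 6+16+11 = 33
The minimum is 33 km via Brook–Ulver–Orton–Pirton.

33 km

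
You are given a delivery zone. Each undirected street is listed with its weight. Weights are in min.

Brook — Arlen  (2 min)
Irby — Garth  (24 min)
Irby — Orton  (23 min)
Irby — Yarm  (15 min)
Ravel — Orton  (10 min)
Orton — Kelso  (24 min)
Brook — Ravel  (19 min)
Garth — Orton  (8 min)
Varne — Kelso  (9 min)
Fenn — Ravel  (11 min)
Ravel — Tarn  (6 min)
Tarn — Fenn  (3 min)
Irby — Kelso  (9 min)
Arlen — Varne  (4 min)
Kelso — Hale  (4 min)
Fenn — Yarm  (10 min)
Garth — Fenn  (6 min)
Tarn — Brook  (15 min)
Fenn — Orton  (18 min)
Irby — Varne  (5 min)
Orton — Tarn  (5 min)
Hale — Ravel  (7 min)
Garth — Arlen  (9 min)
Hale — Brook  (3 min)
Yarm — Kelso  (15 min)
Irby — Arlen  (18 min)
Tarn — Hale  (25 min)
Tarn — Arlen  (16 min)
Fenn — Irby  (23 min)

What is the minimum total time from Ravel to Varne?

Candidate routes:
Ravel - Hale - Brook - Arlen - Varne: 7+3+2+4 = 16
Ravel - Hale - Kelso - Varne: 7+4+9 = 20
Ravel - Brook - Arlen - Varne: 19+2+4 = 25
Cheapest is Ravel - Hale - Brook - Arlen - Varne at 16 min.

16 min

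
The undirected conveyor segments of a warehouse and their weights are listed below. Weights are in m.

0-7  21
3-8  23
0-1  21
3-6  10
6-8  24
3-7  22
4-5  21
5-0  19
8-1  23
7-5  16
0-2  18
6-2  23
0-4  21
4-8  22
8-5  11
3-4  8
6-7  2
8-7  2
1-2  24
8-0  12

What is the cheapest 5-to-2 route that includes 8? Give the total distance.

Best 5 to 8: 5–8 costing 11
Shortest 8→2: 8–7–6–2 = 27
Total via 8: 11 + 27 = 38 m.

38 m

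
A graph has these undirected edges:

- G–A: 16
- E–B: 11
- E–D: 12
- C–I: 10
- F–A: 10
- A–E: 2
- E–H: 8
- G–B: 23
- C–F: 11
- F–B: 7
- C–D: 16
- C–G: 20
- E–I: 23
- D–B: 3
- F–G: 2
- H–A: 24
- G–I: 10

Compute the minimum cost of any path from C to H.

31

Running Dijkstra from C:
C: 0
I: 10  (via C)
F: 11  (via C)
G: 13  (via F)
D: 16  (via C)
B: 18  (via F)
A: 21  (via F)
E: 23  (via A)
H: 31  (via E)
Shortest route: C–F–A–E–H = 31.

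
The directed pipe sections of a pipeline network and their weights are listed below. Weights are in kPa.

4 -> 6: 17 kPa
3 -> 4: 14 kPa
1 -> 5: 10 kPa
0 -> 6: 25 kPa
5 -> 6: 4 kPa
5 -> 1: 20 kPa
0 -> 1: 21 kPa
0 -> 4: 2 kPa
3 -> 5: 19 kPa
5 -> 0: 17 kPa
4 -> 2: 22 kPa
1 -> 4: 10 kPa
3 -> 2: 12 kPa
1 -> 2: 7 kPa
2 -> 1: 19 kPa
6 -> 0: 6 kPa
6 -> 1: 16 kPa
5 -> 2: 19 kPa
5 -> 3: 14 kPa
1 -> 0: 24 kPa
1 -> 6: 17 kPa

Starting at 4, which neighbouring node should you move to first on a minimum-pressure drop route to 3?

Compare a few routes:
4–6–1–5–3: 17+16+10+14 = 57
4–2–1–5–3: 22+19+10+14 = 65
The minimum is 57 kPa via 4–6–1–5–3.
So from 4 the first move is to 6.

6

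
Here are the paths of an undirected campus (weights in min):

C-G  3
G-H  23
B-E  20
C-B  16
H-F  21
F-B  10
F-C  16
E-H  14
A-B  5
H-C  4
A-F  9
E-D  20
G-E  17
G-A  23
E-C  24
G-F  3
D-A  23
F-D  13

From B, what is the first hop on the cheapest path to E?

E

Enumerating some paths:
B - F - G - C - H - E: 10+3+3+4+14 = 34
B - F - G - E: 10+3+17 = 30
B - E: 20 = 20
The minimum is 20 min via B - E.
So from B the first move is to E.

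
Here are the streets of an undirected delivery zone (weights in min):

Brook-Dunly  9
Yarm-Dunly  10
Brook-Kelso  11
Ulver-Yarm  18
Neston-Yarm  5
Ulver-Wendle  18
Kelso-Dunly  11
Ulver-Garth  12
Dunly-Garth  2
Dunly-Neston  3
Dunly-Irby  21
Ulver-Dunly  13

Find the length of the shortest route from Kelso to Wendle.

Enumerating some paths:
Kelso–Dunly–Garth–Ulver–Wendle: 11+2+12+18 = 43
Kelso–Dunly–Ulver–Wendle: 11+13+18 = 42
Kelso–Brook–Dunly–Ulver–Wendle: 11+9+13+18 = 51
The minimum is 42 min via Kelso–Dunly–Ulver–Wendle.

42 min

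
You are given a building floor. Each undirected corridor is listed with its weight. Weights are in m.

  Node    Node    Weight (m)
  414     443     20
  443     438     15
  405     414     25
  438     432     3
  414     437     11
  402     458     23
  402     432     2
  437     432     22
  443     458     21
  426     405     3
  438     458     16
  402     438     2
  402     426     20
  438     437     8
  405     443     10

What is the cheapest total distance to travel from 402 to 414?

21 m

Running Dijkstra from 402:
402: 0
432: 2  (via 402)
438: 2  (via 402)
437: 10  (via 438)
443: 17  (via 438)
458: 18  (via 438)
426: 20  (via 402)
414: 21  (via 437)
Shortest route: 402–438–437–414 = 21 m.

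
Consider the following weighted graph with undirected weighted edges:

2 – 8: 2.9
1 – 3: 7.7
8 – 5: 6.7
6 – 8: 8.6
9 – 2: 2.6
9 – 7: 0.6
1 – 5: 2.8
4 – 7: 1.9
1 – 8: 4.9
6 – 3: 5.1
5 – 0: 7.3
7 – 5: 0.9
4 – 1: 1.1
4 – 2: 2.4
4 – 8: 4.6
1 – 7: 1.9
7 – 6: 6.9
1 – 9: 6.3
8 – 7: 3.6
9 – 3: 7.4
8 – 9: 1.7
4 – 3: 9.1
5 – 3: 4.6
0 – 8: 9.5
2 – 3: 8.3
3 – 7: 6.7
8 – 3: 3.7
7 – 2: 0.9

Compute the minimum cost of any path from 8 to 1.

4.2

Running Dijkstra from 8:
8: 0
9: 1.7  (via 8)
7: 2.3  (via 9)
2: 2.9  (via 8)
5: 3.2  (via 7)
3: 3.7  (via 8)
1: 4.2  (via 7)
Shortest route: 8 → 9 → 7 → 1 = 4.2.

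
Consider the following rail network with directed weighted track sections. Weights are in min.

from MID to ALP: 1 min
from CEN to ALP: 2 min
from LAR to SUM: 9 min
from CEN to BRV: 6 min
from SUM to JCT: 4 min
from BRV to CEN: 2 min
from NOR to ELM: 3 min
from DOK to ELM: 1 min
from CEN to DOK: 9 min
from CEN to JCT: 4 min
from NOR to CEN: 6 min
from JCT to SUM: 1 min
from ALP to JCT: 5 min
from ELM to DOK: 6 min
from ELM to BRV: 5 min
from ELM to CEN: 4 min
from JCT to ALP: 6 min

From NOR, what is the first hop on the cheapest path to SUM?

CEN

Compare a few routes:
NOR–ELM–CEN–JCT–SUM: 3+4+4+1 = 12
NOR–CEN–JCT–SUM: 6+4+1 = 11
NOR–CEN–ALP–JCT–SUM: 6+2+5+1 = 14
Cheapest is NOR–CEN–JCT–SUM at 11 min.
So from NOR the first move is to CEN.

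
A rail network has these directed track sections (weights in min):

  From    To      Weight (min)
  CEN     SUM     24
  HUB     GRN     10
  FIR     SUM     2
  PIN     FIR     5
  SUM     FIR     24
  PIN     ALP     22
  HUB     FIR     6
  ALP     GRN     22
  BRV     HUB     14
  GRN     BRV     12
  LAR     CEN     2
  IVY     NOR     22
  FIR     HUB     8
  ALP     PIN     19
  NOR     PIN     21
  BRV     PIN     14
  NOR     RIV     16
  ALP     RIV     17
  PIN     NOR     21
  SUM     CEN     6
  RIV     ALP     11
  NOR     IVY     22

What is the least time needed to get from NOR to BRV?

Settle nodes by increasing distance from NOR:
NOR: 0
RIV: 16  (via NOR)
PIN: 21  (via NOR)
IVY: 22  (via NOR)
FIR: 26  (via PIN)
ALP: 27  (via RIV)
SUM: 28  (via FIR)
CEN: 34  (via SUM)
HUB: 34  (via FIR)
GRN: 44  (via HUB)
BRV: 56  (via GRN)
Shortest route: NOR → PIN → FIR → HUB → GRN → BRV = 56 min.

56 min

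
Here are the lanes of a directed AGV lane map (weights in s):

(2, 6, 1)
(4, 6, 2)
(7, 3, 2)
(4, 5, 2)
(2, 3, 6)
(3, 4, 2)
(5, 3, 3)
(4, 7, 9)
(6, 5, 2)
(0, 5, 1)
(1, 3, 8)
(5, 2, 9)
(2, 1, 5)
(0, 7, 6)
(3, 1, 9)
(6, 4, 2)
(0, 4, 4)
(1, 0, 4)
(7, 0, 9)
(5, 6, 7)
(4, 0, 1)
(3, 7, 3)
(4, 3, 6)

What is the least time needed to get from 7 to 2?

Enumerating some paths:
7 - 3 - 4 - 6 - 5 - 2: 2+2+2+2+9 = 17
7 - 3 - 4 - 5 - 2: 2+2+2+9 = 15
7 - 0 - 4 - 5 - 2: 9+4+2+9 = 24
7 - 0 - 5 - 2: 9+1+9 = 19
Cheapest is 7 - 3 - 4 - 5 - 2 at 15 s.

15 s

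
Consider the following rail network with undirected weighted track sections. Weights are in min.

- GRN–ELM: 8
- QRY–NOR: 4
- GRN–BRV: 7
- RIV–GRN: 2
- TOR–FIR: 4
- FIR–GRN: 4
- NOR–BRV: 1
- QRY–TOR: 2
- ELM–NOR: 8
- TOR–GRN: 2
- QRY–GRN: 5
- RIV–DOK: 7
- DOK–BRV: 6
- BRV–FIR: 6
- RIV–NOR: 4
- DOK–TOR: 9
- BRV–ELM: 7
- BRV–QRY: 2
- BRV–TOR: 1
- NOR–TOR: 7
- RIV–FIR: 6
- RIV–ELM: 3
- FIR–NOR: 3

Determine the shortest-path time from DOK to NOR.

Settle nodes by increasing distance from DOK:
DOK: 0
BRV: 6  (via DOK)
NOR: 7  (via BRV)
Shortest route: DOK–BRV–NOR = 7 min.

7 min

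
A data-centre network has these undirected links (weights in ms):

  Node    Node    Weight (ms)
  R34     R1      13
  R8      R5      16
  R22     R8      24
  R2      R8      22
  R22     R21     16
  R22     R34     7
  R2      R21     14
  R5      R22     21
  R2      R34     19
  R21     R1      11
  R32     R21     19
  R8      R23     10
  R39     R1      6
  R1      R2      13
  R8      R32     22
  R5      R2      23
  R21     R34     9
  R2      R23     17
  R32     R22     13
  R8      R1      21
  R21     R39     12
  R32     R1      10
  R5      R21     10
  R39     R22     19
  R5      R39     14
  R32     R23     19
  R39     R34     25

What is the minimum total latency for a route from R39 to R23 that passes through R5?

40 ms

Shortest R39→R5: R39 → R5 = 14
Best R5 to R23: R5 → R8 → R23 costing 26
Total via R5: 14 + 26 = 40 ms.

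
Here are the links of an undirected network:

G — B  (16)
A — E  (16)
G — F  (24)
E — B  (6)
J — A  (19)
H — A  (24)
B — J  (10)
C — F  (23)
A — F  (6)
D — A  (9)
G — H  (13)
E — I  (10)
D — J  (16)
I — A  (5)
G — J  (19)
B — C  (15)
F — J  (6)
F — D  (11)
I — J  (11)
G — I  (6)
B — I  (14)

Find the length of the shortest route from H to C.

Settle nodes by increasing distance from H:
H: 0
G: 13  (via H)
I: 19  (via G)
A: 24  (via H)
B: 29  (via G)
E: 29  (via I)
F: 30  (via A)
J: 30  (via I)
D: 33  (via A)
C: 44  (via B)
Shortest route: H–G–B–C = 44.

44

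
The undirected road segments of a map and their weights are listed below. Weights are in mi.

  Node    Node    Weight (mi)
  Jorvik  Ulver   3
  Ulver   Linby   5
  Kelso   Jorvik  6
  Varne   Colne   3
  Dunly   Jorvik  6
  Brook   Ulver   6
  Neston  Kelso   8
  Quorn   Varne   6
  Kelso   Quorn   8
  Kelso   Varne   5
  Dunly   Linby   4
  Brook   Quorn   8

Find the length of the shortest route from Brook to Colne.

17 mi

Enumerating some paths:
Brook → Quorn → Kelso → Varne → Colne: 8+8+5+3 = 24
Brook → Ulver → Jorvik → Kelso → Varne → Colne: 6+3+6+5+3 = 23
Brook → Quorn → Varne → Colne: 8+6+3 = 17
Brook → Ulver → Jorvik → Kelso → Quorn → Varne → Colne: 6+3+6+8+6+3 = 32
The minimum is 17 mi via Brook → Quorn → Varne → Colne.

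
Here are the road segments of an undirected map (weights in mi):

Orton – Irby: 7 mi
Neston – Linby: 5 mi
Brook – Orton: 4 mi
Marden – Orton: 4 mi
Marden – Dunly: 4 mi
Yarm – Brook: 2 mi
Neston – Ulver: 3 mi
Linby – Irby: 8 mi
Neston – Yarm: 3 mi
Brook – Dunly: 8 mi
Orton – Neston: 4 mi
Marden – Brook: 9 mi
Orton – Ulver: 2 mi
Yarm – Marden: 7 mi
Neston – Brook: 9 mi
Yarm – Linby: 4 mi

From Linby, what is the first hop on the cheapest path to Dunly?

Yarm

Candidate routes:
Linby–Yarm–Marden–Dunly: 4+7+4 = 15
Linby–Yarm–Brook–Dunly: 4+2+8 = 14
Linby–Neston–Orton–Marden–Dunly: 5+4+4+4 = 17
The minimum is 14 mi via Linby–Yarm–Brook–Dunly.
So from Linby the first move is to Yarm.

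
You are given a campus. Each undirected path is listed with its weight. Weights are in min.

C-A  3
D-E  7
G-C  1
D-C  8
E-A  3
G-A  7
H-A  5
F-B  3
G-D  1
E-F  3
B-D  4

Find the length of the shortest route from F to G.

8 min

Running Dijkstra from F:
F: 0
B: 3  (via F)
E: 3  (via F)
A: 6  (via E)
D: 7  (via B)
G: 8  (via D)
Shortest route: F–B–D–G = 8 min.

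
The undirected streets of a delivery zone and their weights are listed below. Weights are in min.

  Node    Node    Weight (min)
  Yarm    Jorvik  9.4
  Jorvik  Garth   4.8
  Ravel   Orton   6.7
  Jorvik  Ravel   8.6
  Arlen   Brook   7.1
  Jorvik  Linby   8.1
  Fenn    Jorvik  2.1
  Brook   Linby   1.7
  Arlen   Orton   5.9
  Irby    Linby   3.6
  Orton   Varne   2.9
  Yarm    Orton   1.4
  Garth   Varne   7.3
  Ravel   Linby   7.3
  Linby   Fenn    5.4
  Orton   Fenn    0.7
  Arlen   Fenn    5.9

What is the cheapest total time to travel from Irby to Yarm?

11.1 min

Candidate routes:
Irby → Linby → Ravel → Orton → Yarm: 3.6+7.3+6.7+1.4 = 19
Irby → Linby → Jorvik → Fenn → Orton → Yarm: 3.6+8.1+2.1+0.7+1.4 = 15.9
Irby → Linby → Fenn → Orton → Yarm: 3.6+5.4+0.7+1.4 = 11.1
Irby → Linby → Brook → Arlen → Orton → Yarm: 3.6+1.7+7.1+5.9+1.4 = 19.7
Cheapest is Irby → Linby → Fenn → Orton → Yarm at 11.1 min.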